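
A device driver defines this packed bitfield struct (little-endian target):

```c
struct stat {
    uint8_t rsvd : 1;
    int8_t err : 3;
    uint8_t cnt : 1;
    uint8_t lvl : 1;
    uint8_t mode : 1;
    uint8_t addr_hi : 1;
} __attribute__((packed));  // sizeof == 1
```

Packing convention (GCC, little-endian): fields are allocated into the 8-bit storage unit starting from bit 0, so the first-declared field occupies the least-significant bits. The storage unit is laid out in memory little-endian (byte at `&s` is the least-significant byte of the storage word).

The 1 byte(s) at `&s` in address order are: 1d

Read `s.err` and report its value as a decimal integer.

-2

[0]=0x1d (little-endian) → word 0x1d
rsvd:1 @ bit 0 → (0x1d>>0)&0x1 = 0x1
err:3 @ bit 1 → (0x1d>>1)&0x7 = 0x6  ←
cnt:1 @ bit 4 → (0x1d>>4)&0x1 = 0x1
lvl:1 @ bit 5 → (0x1d>>5)&0x1 = 0x0
mode:1 @ bit 6 → (0x1d>>6)&0x1 = 0x0
addr_hi:1 @ bit 7 → (0x1d>>7)&0x1 = 0x0
err signed 3b, MSB=1: 6 - 8 = -2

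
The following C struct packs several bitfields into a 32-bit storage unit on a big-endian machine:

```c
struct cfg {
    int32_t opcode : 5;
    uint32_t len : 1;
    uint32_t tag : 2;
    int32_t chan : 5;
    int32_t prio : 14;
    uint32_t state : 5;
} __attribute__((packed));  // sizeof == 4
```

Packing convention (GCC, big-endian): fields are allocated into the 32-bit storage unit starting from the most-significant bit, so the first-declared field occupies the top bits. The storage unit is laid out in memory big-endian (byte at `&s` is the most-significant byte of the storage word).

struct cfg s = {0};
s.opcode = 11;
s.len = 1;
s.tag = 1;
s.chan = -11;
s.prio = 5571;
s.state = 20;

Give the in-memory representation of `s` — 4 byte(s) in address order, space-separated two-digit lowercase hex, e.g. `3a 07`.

5d aa b8 74

opcode:5 = 11 → 0xb << 27 → word 0x58000000
len:1 = 1 → 0x1 << 26 → word 0x5c000000
tag:2 = 1 → 0x1 << 24 → word 0x5d000000
chan:5 = -11 → 0x15 << 19 → word 0x5da80000
prio:14 = 5571 → 0x15c3 << 5 → word 0x5daab860
state:5 = 20 → 0x14 << 0 → word 0x5daab874
word = 0x5daab874 → big-endian bytes:
  [0]=0x5d  [1]=0xaa  [2]=0xb8  [3]=0x74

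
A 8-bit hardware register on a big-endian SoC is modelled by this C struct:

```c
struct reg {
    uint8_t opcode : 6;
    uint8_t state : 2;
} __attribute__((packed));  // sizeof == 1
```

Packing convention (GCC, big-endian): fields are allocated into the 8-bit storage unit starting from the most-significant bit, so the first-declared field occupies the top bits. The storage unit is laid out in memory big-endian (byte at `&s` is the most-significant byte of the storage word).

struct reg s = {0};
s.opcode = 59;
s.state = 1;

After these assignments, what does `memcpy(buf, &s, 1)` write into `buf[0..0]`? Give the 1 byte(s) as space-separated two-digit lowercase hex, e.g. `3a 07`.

ed

opcode (6b) val=59 bits=0x3b at bit 2: 0xec
state (2b) val=1 bits=0x1 at bit 0: 0xed
word = 0xed → big-endian bytes:
  [0]=0xed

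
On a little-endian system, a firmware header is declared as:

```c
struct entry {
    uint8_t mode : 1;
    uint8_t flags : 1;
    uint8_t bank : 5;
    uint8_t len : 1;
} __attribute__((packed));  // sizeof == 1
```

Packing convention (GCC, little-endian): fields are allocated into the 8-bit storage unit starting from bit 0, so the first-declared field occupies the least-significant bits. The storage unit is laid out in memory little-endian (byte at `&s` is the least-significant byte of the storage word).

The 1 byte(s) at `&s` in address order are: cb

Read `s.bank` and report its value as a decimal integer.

[0]=0xcb (little-endian) → word 0xcb
mode:1 @ bit 0 → (0xcb>>0)&0x1 = 0x1
flags:1 @ bit 1 → (0xcb>>1)&0x1 = 0x1
bank:5 @ bit 2 → (0xcb>>2)&0x1f = 0x12  ←
len:1 @ bit 7 → (0xcb>>7)&0x1 = 0x1

18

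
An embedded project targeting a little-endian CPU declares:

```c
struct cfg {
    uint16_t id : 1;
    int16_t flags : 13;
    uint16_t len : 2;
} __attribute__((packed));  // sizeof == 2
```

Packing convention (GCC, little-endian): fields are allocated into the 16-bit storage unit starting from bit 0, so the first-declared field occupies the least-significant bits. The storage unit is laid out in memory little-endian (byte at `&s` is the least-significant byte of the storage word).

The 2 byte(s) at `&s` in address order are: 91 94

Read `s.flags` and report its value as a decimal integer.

2632

[0]=0x91 [1]=0x94 (little-endian) → word 0x9491
id [0+:1] = (word>>0) & 0x1 = 1
flags [1+:13] = (word>>1) & 0x1fff = 2632  ←
len [14+:2] = (word>>14) & 0x3 = 2
flags signed 13b, MSB=0: value = 2632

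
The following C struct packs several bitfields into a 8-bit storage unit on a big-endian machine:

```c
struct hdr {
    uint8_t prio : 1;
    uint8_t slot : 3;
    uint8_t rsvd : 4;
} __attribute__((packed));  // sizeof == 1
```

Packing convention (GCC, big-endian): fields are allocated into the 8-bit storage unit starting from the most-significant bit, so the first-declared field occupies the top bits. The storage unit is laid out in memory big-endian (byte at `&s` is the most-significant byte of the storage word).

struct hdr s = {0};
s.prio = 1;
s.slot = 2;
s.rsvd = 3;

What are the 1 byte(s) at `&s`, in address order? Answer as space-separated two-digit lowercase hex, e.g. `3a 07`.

a3

[7+:1] prio=1 & 0x1 = 0x1; word=0x80
[4+:3] slot=2 & 0x7 = 0x2; word=0xa0
[0+:4] rsvd=3 & 0xf = 0x3; word=0xa3
word = 0xa3 → big-endian bytes:
  [0]=0xa3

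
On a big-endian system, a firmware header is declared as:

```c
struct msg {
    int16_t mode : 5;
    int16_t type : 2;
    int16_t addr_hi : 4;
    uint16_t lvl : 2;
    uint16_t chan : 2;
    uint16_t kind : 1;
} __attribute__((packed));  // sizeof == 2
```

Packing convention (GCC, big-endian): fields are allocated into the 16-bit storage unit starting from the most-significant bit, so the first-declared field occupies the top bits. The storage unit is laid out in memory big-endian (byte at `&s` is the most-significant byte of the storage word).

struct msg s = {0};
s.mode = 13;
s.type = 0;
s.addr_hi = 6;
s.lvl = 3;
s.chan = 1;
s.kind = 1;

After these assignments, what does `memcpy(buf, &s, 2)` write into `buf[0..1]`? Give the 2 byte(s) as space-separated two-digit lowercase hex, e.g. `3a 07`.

[11+:5] mode=13 & 0x1f = 0xd; word=0x6800
[9+:2] type=0 & 0x3 = 0x0; word=0x6800
[5+:4] addr_hi=6 & 0xf = 0x6; word=0x68c0
[3+:2] lvl=3 & 0x3 = 0x3; word=0x68d8
[1+:2] chan=1 & 0x3 = 0x1; word=0x68da
[0+:1] kind=1 & 0x1 = 0x1; word=0x68db
word = 0x68db → big-endian bytes:
  [0]=0x68  [1]=0xdb

68 db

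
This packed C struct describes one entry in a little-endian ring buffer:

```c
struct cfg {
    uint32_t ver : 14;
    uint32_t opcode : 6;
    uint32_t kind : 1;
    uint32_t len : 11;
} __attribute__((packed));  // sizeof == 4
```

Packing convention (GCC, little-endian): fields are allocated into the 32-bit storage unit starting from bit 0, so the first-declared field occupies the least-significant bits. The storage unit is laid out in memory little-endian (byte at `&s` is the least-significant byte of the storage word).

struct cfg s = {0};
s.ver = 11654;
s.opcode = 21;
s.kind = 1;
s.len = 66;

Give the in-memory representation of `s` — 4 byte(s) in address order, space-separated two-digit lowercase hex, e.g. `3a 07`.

[0+:14] ver=11654 & 0x3fff = 0x2d86; word=0x00002d86
[14+:6] opcode=21 & 0x3f = 0x15; word=0x00056d86
[20+:1] kind=1 & 0x1 = 0x1; word=0x00156d86
[21+:11] len=66 & 0x7ff = 0x42; word=0x08556d86
word = 0x08556d86 → little-endian bytes:
  [0]=0x86  [1]=0x6d  [2]=0x55  [3]=0x08

86 6d 55 08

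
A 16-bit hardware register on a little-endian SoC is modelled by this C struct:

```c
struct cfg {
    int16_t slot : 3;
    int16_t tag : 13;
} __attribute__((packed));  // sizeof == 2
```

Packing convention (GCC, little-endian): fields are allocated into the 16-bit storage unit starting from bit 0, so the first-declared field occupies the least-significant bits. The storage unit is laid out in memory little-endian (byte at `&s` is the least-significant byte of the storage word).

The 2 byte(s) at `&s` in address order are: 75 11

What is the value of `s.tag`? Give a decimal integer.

558

[0]=0x75 [1]=0x11 (little-endian) → word 0x1175
slot:3 @ bit 0 → (0x1175>>0)&0x7 = 0x5
tag:13 @ bit 3 → (0x1175>>3)&0x1fff = 0x22e  ←
tag signed 13b, MSB=0: value = 558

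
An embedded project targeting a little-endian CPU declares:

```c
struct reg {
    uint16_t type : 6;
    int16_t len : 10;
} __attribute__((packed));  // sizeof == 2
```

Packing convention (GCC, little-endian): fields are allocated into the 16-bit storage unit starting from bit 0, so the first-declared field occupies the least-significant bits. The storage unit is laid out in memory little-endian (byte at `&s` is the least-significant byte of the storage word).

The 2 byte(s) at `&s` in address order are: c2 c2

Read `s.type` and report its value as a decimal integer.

[0]=0xc2 [1]=0xc2 (little-endian) → word 0xc2c2
type:6 @ bit 0 → (0xc2c2>>0)&0x3f = 0x2  ←
len:10 @ bit 6 → (0xc2c2>>6)&0x3ff = 0x30b

2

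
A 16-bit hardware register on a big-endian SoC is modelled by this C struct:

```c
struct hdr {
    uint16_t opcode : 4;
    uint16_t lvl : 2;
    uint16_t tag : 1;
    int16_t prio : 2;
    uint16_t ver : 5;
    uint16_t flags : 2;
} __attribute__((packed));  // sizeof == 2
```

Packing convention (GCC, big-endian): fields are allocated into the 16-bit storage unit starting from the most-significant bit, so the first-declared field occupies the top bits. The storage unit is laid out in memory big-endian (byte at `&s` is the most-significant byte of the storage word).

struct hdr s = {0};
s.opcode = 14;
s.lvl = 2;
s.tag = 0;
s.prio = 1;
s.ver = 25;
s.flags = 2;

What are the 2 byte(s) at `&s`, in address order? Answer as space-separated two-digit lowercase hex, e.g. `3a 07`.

e8 e6

[12+:4] opcode=14 & 0xf = 0xe; word=0xe000
[10+:2] lvl=2 & 0x3 = 0x2; word=0xe800
[9+:1] tag=0 & 0x1 = 0x0; word=0xe800
[7+:2] prio=1 & 0x3 = 0x1; word=0xe880
[2+:5] ver=25 & 0x1f = 0x19; word=0xe8e4
[0+:2] flags=2 & 0x3 = 0x2; word=0xe8e6
word = 0xe8e6 → big-endian bytes:
  [0]=0xe8  [1]=0xe6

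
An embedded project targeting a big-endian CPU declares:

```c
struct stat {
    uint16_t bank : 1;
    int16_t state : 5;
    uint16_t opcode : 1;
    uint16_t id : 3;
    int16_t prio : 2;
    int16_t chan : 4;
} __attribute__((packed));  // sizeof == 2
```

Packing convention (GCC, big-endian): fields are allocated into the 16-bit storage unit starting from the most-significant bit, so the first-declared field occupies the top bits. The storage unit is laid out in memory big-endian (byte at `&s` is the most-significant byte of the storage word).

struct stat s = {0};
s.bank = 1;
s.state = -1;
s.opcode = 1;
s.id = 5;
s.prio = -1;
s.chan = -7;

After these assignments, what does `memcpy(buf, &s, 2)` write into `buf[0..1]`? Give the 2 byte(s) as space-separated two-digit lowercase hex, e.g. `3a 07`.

ff 79

bank (1b) val=1 bits=0x1 at bit 15: 0x8000
state (5b) val=-1 bits=0x1f at bit 10: 0xfc00
opcode (1b) val=1 bits=0x1 at bit 9: 0xfe00
id (3b) val=5 bits=0x5 at bit 6: 0xff40
prio (2b) val=-1 bits=0x3 at bit 4: 0xff70
chan (4b) val=-7 bits=0x9 at bit 0: 0xff79
word = 0xff79 → big-endian bytes:
  [0]=0xff  [1]=0x79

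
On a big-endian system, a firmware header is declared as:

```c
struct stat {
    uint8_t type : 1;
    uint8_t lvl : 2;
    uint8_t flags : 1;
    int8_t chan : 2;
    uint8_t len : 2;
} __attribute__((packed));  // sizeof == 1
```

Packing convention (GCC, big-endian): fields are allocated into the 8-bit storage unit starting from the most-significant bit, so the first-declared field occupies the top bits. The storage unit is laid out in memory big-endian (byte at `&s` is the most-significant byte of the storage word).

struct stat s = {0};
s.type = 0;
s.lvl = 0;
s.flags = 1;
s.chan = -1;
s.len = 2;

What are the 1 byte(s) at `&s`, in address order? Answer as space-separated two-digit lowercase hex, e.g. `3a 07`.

1e

type:1 = 0 → 0x0 << 7 → word 0x00
lvl:2 = 0 → 0x0 << 5 → word 0x00
flags:1 = 1 → 0x1 << 4 → word 0x10
chan:2 = -1 → 0x3 << 2 → word 0x1c
len:2 = 2 → 0x2 << 0 → word 0x1e
word = 0x1e → big-endian bytes:
  [0]=0x1e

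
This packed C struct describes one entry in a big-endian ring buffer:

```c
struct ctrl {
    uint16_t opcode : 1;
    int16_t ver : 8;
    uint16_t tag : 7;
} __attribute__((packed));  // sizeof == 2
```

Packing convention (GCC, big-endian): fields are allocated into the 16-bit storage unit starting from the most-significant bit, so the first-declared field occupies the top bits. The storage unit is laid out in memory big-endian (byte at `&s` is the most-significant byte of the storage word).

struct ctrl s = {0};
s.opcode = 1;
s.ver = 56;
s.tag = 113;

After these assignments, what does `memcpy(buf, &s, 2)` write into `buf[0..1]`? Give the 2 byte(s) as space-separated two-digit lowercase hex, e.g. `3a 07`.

opcode:1 = 1 → 0x1 << 15 → word 0x8000
ver:8 = 56 → 0x38 << 7 → word 0x9c00
tag:7 = 113 → 0x71 << 0 → word 0x9c71
word = 0x9c71 → big-endian bytes:
  [0]=0x9c  [1]=0x71

9c 71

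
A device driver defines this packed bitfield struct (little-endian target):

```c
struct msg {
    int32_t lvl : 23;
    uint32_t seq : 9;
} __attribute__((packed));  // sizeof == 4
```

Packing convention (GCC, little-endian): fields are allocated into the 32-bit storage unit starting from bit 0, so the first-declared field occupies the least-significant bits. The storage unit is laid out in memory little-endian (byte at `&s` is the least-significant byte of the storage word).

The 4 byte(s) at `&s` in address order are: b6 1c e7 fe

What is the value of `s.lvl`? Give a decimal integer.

[0]=0xb6 [1]=0x1c [2]=0xe7 [3]=0xfe (little-endian) → word 0xfee71cb6
lvl [0+:23] = (word>>0) & 0x7fffff = 6757558  ←
seq [23+:9] = (word>>23) & 0x1ff = 509
lvl signed 23b, MSB=1: 6757558 - 8388608 = -1631050

-1631050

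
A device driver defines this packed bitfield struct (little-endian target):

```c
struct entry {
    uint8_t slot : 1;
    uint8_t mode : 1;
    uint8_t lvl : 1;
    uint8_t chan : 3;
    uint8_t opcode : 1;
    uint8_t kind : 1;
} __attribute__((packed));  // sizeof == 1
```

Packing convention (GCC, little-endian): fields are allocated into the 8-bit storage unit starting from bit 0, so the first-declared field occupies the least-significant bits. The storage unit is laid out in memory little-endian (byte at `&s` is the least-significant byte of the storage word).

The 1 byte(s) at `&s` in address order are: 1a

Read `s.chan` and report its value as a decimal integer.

3

[0]=0x1a (little-endian) → word 0x1a
slot [0+:1] = (word>>0) & 0x1 = 0
mode [1+:1] = (word>>1) & 0x1 = 1
lvl [2+:1] = (word>>2) & 0x1 = 0
chan [3+:3] = (word>>3) & 0x7 = 3  ←
opcode [6+:1] = (word>>6) & 0x1 = 0
kind [7+:1] = (word>>7) & 0x1 = 0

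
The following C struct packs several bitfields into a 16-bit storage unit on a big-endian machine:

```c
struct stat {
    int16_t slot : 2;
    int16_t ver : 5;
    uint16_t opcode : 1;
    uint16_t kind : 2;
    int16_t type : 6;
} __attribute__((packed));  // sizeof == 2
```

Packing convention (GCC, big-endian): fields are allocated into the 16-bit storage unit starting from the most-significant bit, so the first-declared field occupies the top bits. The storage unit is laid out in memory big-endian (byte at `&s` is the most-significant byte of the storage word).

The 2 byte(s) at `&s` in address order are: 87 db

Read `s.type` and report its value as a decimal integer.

27

[0]=0x87 [1]=0xdb (big-endian) → word 0x87db
slot:2 @ bit 14 → (0x87db>>14)&0x3 = 0x2
ver:5 @ bit 9 → (0x87db>>9)&0x1f = 0x3
opcode:1 @ bit 8 → (0x87db>>8)&0x1 = 0x1
kind:2 @ bit 6 → (0x87db>>6)&0x3 = 0x3
type:6 @ bit 0 → (0x87db>>0)&0x3f = 0x1b  ←
type signed 6b, MSB=0: value = 27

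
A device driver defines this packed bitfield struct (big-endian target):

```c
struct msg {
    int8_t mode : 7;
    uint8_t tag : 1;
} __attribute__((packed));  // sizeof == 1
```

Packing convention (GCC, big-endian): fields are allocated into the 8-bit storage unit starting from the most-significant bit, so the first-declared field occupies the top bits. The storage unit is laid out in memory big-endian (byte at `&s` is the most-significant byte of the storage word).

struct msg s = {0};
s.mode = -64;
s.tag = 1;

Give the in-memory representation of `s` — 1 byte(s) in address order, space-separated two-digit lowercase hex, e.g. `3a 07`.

81

mode (7b) val=-64 bits=0x40 at bit 1: 0x80
tag (1b) val=1 bits=0x1 at bit 0: 0x81
word = 0x81 → big-endian bytes:
  [0]=0x81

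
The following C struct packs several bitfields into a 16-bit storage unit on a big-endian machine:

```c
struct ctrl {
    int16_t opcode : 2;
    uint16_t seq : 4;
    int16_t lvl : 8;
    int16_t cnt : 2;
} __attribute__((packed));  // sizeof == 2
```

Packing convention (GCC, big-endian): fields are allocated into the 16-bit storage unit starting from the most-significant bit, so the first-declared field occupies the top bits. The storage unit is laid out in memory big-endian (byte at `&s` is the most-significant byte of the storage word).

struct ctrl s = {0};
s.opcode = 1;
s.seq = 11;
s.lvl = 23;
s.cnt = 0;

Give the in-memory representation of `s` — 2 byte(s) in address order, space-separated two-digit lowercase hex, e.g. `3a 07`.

[14+:2] opcode=1 & 0x3 = 0x1; word=0x4000
[10+:4] seq=11 & 0xf = 0xb; word=0x6c00
[2+:8] lvl=23 & 0xff = 0x17; word=0x6c5c
[0+:2] cnt=0 & 0x3 = 0x0; word=0x6c5c
word = 0x6c5c → big-endian bytes:
  [0]=0x6c  [1]=0x5c

6c 5c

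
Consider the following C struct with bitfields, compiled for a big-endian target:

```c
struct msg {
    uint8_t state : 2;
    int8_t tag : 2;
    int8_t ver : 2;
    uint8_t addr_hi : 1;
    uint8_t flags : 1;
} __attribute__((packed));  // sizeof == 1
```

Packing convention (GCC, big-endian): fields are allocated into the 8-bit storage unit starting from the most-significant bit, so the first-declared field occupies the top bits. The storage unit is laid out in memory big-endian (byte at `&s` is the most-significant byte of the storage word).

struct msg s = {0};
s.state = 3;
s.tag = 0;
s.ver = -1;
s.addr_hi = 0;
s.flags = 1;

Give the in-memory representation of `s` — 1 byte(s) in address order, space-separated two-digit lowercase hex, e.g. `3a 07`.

cd

[6+:2] state=3 & 0x3 = 0x3; word=0xc0
[4+:2] tag=0 & 0x3 = 0x0; word=0xc0
[2+:2] ver=-1 & 0x3 = 0x3; word=0xcc
[1+:1] addr_hi=0 & 0x1 = 0x0; word=0xcc
[0+:1] flags=1 & 0x1 = 0x1; word=0xcd
word = 0xcd → big-endian bytes:
  [0]=0xcd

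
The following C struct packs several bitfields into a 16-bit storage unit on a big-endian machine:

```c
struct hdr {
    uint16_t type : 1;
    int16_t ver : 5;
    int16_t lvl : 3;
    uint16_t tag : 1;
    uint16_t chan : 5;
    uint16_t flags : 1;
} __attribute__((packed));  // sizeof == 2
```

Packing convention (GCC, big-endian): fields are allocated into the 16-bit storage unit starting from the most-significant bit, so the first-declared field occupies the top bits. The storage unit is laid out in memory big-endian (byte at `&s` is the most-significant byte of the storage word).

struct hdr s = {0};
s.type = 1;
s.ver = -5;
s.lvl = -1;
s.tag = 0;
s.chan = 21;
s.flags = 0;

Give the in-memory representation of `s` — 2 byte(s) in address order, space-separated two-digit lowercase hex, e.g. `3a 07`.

type:1 = 1 → 0x1 << 15 → word 0x8000
ver:5 = -5 → 0x1b << 10 → word 0xec00
lvl:3 = -1 → 0x7 << 7 → word 0xef80
tag:1 = 0 → 0x0 << 6 → word 0xef80
chan:5 = 21 → 0x15 << 1 → word 0xefaa
flags:1 = 0 → 0x0 << 0 → word 0xefaa
word = 0xefaa → big-endian bytes:
  [0]=0xef  [1]=0xaa

ef aa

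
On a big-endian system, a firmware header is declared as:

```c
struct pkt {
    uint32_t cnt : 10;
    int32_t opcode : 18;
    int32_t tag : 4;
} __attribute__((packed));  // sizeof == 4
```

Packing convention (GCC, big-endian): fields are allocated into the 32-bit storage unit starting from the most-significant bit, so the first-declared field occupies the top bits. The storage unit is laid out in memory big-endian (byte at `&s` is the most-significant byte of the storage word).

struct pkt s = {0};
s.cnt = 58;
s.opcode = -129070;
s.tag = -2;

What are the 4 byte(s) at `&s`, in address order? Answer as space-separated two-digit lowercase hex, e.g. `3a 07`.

0e a0 7d 2e

cnt (10b) val=58 bits=0x3a at bit 22: 0x0e800000
opcode (18b) val=-129070 bits=0x207d2 at bit 4: 0x0ea07d20
tag (4b) val=-2 bits=0xe at bit 0: 0x0ea07d2e
word = 0x0ea07d2e → big-endian bytes:
  [0]=0x0e  [1]=0xa0  [2]=0x7d  [3]=0x2e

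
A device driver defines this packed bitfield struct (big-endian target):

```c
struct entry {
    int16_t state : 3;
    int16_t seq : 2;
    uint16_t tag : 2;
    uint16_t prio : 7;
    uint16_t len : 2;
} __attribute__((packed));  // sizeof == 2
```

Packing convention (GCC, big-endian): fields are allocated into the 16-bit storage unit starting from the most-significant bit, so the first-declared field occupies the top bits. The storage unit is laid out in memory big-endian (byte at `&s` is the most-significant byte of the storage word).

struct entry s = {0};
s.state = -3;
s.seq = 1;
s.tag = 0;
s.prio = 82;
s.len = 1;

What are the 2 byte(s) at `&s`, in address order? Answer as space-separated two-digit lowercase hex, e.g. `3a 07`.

a9 49

state (3b) val=-3 bits=0x5 at bit 13: 0xa000
seq (2b) val=1 bits=0x1 at bit 11: 0xa800
tag (2b) val=0 bits=0x0 at bit 9: 0xa800
prio (7b) val=82 bits=0x52 at bit 2: 0xa948
len (2b) val=1 bits=0x1 at bit 0: 0xa949
word = 0xa949 → big-endian bytes:
  [0]=0xa9  [1]=0x49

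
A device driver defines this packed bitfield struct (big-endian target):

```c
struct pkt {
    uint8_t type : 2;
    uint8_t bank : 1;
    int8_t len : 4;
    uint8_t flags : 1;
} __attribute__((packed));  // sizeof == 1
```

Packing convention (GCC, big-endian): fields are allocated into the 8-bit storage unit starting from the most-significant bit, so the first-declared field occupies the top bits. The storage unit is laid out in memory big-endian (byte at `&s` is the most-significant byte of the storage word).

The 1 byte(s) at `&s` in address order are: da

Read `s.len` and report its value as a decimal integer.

[0]=0xda (big-endian) → word 0xda
type [6+:2] = (word>>6) & 0x3 = 3
bank [5+:1] = (word>>5) & 0x1 = 0
len [1+:4] = (word>>1) & 0xf = 13  ←
flags [0+:1] = (word>>0) & 0x1 = 0
len signed 4b, MSB=1: 13 - 16 = -3

-3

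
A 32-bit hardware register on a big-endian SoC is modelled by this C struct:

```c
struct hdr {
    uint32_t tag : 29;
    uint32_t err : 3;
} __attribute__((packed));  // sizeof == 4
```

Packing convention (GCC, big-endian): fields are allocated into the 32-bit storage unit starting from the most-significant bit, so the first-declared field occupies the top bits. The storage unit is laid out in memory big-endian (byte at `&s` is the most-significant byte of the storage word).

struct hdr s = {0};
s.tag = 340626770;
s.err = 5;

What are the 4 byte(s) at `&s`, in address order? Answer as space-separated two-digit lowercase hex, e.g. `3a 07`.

tag:29 = 340626770 → 0x144d8d52 << 3 → word 0xa26c6a90
err:3 = 5 → 0x5 << 0 → word 0xa26c6a95
word = 0xa26c6a95 → big-endian bytes:
  [0]=0xa2  [1]=0x6c  [2]=0x6a  [3]=0x95

a2 6c 6a 95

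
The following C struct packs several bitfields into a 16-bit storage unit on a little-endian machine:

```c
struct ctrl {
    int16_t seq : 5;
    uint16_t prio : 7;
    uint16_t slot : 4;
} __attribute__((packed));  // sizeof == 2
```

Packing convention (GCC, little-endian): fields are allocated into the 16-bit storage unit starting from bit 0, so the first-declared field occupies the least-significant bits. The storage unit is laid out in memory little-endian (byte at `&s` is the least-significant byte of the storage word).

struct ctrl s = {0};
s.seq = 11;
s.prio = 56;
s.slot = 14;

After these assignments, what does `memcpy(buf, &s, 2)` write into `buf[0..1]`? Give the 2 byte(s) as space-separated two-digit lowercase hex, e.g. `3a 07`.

0b e7

seq (5b) val=11 bits=0xb at bit 0: 0x000b
prio (7b) val=56 bits=0x38 at bit 5: 0x070b
slot (4b) val=14 bits=0xe at bit 12: 0xe70b
word = 0xe70b → little-endian bytes:
  [0]=0x0b  [1]=0xe7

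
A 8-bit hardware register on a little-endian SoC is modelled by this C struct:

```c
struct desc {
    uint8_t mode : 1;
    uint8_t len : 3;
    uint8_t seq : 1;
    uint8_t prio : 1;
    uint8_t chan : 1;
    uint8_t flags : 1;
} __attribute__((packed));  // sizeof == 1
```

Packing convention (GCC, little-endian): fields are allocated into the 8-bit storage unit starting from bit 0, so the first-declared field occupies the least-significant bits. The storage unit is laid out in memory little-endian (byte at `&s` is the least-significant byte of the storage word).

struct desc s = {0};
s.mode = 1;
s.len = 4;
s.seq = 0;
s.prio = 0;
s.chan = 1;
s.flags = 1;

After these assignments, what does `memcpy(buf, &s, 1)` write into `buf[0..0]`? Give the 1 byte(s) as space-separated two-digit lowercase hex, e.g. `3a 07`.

c9

mode:1 = 1 → 0x1 << 0 → word 0x01
len:3 = 4 → 0x4 << 1 → word 0x09
seq:1 = 0 → 0x0 << 4 → word 0x09
prio:1 = 0 → 0x0 << 5 → word 0x09
chan:1 = 1 → 0x1 << 6 → word 0x49
flags:1 = 1 → 0x1 << 7 → word 0xc9
word = 0xc9 → little-endian bytes:
  [0]=0xc9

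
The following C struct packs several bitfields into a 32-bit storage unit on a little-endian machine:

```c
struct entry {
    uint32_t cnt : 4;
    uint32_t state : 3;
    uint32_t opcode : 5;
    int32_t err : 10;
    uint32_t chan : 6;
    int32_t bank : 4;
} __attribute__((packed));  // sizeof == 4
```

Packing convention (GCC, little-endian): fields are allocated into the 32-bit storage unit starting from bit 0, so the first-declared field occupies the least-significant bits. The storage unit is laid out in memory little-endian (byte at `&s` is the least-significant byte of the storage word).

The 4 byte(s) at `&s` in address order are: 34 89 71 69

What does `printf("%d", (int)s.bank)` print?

[0]=0x34 [1]=0x89 [2]=0x71 [3]=0x69 (little-endian) → word 0x69718934
cnt [0+:4] = (word>>0) & 0xf = 4
state [4+:3] = (word>>4) & 0x7 = 3
opcode [7+:5] = (word>>7) & 0x1f = 18
err [12+:10] = (word>>12) & 0x3ff = 792
chan [22+:6] = (word>>22) & 0x3f = 37
bank [28+:4] = (word>>28) & 0xf = 6  ←
bank signed 4b, MSB=0: value = 6

6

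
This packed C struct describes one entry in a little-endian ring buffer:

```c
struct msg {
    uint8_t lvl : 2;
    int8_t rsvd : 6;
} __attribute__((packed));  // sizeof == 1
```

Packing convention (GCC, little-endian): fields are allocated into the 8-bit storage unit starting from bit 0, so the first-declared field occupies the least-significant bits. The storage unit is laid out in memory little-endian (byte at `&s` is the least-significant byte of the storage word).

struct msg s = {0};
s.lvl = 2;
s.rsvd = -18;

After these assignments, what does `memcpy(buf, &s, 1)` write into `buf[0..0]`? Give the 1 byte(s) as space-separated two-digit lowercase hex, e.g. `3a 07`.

ba

lvl (2b) val=2 bits=0x2 at bit 0: 0x02
rsvd (6b) val=-18 bits=0x2e at bit 2: 0xba
word = 0xba → little-endian bytes:
  [0]=0xba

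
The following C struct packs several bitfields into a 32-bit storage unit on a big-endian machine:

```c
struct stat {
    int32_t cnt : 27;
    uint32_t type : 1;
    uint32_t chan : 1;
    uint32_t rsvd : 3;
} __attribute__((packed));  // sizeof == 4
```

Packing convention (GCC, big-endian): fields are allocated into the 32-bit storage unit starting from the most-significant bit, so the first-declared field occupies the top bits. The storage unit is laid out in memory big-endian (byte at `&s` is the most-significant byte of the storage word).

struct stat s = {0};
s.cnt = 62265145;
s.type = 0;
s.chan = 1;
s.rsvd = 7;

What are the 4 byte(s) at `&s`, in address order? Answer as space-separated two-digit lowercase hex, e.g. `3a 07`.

76 c2 e7 2f

cnt (27b) val=62265145 bits=0x3b61739 at bit 5: 0x76c2e720
type (1b) val=0 bits=0x0 at bit 4: 0x76c2e720
chan (1b) val=1 bits=0x1 at bit 3: 0x76c2e728
rsvd (3b) val=7 bits=0x7 at bit 0: 0x76c2e72f
word = 0x76c2e72f → big-endian bytes:
  [0]=0x76  [1]=0xc2  [2]=0xe7  [3]=0x2f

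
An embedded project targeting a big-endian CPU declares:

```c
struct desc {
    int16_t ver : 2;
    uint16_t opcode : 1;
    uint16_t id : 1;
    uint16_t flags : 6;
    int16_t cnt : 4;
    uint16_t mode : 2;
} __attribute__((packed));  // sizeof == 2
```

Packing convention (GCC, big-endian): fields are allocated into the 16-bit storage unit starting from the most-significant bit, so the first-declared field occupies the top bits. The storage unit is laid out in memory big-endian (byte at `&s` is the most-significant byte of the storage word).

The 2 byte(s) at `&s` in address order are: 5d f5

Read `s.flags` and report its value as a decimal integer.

[0]=0x5d [1]=0xf5 (big-endian) → word 0x5df5
ver:2 @ bit 14 → (0x5df5>>14)&0x3 = 0x1
opcode:1 @ bit 13 → (0x5df5>>13)&0x1 = 0x0
id:1 @ bit 12 → (0x5df5>>12)&0x1 = 0x1
flags:6 @ bit 6 → (0x5df5>>6)&0x3f = 0x37  ←
cnt:4 @ bit 2 → (0x5df5>>2)&0xf = 0xd
mode:2 @ bit 0 → (0x5df5>>0)&0x3 = 0x1

55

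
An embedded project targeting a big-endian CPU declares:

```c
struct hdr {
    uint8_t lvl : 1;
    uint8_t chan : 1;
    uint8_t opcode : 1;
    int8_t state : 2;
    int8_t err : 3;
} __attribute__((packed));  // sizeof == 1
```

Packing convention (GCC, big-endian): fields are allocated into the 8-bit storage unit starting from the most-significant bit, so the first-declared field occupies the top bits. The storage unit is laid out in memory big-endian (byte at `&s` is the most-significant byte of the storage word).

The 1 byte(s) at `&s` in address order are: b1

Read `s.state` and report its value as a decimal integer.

-2

[0]=0xb1 (big-endian) → word 0xb1
lvl [7+:1] = (word>>7) & 0x1 = 1
chan [6+:1] = (word>>6) & 0x1 = 0
opcode [5+:1] = (word>>5) & 0x1 = 1
state [3+:2] = (word>>3) & 0x3 = 2  ←
err [0+:3] = (word>>0) & 0x7 = 1
state signed 2b, MSB=1: 2 - 4 = -2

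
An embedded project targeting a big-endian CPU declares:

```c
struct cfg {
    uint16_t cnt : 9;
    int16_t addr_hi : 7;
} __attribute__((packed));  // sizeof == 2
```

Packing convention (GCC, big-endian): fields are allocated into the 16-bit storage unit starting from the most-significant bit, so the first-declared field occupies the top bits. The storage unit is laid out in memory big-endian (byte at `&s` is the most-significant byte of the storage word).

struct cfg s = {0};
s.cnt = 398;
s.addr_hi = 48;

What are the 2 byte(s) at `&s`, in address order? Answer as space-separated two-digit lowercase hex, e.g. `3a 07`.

cnt (9b) val=398 bits=0x18e at bit 7: 0xc700
addr_hi (7b) val=48 bits=0x30 at bit 0: 0xc730
word = 0xc730 → big-endian bytes:
  [0]=0xc7  [1]=0x30

c7 30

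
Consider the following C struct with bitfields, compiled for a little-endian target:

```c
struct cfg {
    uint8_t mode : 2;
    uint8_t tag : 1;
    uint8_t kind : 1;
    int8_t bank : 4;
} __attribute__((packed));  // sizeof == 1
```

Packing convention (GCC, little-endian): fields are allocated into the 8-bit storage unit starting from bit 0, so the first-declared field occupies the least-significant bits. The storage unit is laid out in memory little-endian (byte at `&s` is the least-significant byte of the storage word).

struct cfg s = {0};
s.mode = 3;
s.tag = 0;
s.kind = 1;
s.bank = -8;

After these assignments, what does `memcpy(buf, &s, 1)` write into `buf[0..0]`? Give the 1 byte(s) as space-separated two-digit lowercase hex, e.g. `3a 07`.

[0+:2] mode=3 & 0x3 = 0x3; word=0x03
[2+:1] tag=0 & 0x1 = 0x0; word=0x03
[3+:1] kind=1 & 0x1 = 0x1; word=0x0b
[4+:4] bank=-8 & 0xf = 0x8; word=0x8b
word = 0x8b → little-endian bytes:
  [0]=0x8b

8b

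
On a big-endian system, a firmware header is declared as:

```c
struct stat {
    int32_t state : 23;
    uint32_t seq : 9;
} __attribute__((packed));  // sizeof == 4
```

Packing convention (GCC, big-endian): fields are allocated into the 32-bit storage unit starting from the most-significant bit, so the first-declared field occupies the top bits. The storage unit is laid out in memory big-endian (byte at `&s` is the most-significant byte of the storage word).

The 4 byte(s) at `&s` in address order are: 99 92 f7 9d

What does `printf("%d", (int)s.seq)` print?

413

[0]=0x99 [1]=0x92 [2]=0xf7 [3]=0x9d (big-endian) → word 0x9992f79d
state [9+:23] = (word>>9) & 0x7fffff = 5032315
seq [0+:9] = (word>>0) & 0x1ff = 413  ←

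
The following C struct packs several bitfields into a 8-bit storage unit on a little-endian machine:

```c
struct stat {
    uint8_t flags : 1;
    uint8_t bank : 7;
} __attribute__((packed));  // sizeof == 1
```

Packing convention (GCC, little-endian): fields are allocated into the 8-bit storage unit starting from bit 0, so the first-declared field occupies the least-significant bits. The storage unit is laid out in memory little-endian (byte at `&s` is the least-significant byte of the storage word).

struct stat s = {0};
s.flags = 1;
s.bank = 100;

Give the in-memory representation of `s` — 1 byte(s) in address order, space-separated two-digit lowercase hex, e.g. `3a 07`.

flags:1 = 1 → 0x1 << 0 → word 0x01
bank:7 = 100 → 0x64 << 1 → word 0xc9
word = 0xc9 → little-endian bytes:
  [0]=0xc9

c9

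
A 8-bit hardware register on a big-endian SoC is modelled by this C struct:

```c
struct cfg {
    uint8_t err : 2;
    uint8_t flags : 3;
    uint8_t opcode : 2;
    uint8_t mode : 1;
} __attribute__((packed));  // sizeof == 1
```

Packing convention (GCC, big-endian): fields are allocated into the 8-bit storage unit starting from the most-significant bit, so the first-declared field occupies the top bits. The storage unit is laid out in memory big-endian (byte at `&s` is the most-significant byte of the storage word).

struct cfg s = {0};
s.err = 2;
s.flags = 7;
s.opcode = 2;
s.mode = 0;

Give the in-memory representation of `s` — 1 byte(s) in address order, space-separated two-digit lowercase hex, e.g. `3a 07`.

err:2 = 2 → 0x2 << 6 → word 0x80
flags:3 = 7 → 0x7 << 3 → word 0xb8
opcode:2 = 2 → 0x2 << 1 → word 0xbc
mode:1 = 0 → 0x0 << 0 → word 0xbc
word = 0xbc → big-endian bytes:
  [0]=0xbc

bc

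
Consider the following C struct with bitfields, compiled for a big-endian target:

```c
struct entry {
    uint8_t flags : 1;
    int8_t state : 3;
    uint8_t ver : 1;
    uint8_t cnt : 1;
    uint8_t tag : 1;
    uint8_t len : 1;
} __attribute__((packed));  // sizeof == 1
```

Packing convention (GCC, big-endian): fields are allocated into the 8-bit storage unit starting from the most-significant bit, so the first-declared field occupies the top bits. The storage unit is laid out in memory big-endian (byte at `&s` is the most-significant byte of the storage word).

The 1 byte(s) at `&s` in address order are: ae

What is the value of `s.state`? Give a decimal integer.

[0]=0xae (big-endian) → word 0xae
flags [7+:1] = (word>>7) & 0x1 = 1
state [4+:3] = (word>>4) & 0x7 = 2  ←
ver [3+:1] = (word>>3) & 0x1 = 1
cnt [2+:1] = (word>>2) & 0x1 = 1
tag [1+:1] = (word>>1) & 0x1 = 1
len [0+:1] = (word>>0) & 0x1 = 0
state signed 3b, MSB=0: value = 2

2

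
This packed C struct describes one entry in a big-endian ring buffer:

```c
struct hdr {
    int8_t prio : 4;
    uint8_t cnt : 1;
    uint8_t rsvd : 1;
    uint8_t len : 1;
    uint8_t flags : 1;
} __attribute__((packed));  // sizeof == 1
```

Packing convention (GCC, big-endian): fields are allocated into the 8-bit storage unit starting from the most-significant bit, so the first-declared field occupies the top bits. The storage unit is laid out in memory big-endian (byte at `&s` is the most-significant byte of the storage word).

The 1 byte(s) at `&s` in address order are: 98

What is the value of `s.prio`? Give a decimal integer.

[0]=0x98 (big-endian) → word 0x98
prio:4 @ bit 4 → (0x98>>4)&0xf = 0x9  ←
cnt:1 @ bit 3 → (0x98>>3)&0x1 = 0x1
rsvd:1 @ bit 2 → (0x98>>2)&0x1 = 0x0
len:1 @ bit 1 → (0x98>>1)&0x1 = 0x0
flags:1 @ bit 0 → (0x98>>0)&0x1 = 0x0
prio signed 4b, MSB=1: 9 - 16 = -7

-7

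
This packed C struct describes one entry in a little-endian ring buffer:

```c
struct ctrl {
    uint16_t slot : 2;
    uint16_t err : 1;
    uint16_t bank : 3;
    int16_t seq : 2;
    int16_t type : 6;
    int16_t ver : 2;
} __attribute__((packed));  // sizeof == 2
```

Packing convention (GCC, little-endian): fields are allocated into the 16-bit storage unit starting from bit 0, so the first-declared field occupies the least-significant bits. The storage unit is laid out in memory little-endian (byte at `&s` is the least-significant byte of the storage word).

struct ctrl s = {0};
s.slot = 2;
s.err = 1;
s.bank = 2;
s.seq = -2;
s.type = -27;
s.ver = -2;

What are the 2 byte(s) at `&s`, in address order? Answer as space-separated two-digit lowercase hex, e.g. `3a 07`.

[0+:2] slot=2 & 0x3 = 0x2; word=0x0002
[2+:1] err=1 & 0x1 = 0x1; word=0x0006
[3+:3] bank=2 & 0x7 = 0x2; word=0x0016
[6+:2] seq=-2 & 0x3 = 0x2; word=0x0096
[8+:6] type=-27 & 0x3f = 0x25; word=0x2596
[14+:2] ver=-2 & 0x3 = 0x2; word=0xa596
word = 0xa596 → little-endian bytes:
  [0]=0x96  [1]=0xa5

96 a5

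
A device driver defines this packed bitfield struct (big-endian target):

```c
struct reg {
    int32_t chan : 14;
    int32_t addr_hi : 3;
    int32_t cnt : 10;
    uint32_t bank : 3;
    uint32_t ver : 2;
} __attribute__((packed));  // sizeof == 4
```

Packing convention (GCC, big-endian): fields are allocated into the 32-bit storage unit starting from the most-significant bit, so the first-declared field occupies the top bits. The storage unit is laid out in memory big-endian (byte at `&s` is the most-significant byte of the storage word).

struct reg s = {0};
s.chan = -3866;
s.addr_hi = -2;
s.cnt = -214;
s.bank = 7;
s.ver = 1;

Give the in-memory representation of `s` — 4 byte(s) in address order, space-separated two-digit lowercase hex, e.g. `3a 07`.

c3 9b 65 5d

chan:14 = -3866 → 0x30e6 << 18 → word 0xc3980000
addr_hi:3 = -2 → 0x6 << 15 → word 0xc39b0000
cnt:10 = -214 → 0x32a << 5 → word 0xc39b6540
bank:3 = 7 → 0x7 << 2 → word 0xc39b655c
ver:2 = 1 → 0x1 << 0 → word 0xc39b655d
word = 0xc39b655d → big-endian bytes:
  [0]=0xc3  [1]=0x9b  [2]=0x65  [3]=0x5d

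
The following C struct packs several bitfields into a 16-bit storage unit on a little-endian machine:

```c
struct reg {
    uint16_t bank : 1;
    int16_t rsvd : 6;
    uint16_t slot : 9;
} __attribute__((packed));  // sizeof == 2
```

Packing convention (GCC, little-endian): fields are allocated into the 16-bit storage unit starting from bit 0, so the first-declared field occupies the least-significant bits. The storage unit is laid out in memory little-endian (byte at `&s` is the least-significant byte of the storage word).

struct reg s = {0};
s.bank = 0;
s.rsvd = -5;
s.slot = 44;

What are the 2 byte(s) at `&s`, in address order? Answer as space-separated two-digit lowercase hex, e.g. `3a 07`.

76 16

bank:1 = 0 → 0x0 << 0 → word 0x0000
rsvd:6 = -5 → 0x3b << 1 → word 0x0076
slot:9 = 44 → 0x2c << 7 → word 0x1676
word = 0x1676 → little-endian bytes:
  [0]=0x76  [1]=0x16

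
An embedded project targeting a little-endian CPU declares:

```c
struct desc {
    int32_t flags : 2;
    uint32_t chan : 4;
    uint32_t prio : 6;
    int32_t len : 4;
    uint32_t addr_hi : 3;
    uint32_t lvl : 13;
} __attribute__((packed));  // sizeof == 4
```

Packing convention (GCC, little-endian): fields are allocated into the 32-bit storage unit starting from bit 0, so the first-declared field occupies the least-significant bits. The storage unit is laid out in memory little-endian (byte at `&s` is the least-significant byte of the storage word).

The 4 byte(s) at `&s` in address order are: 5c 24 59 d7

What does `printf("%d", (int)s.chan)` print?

7

[0]=0x5c [1]=0x24 [2]=0x59 [3]=0xd7 (little-endian) → word 0xd759245c
flags:2 @ bit 0 → (0xd759245c>>0)&0x3 = 0x0
chan:4 @ bit 2 → (0xd759245c>>2)&0xf = 0x7  ←
prio:6 @ bit 6 → (0xd759245c>>6)&0x3f = 0x11
len:4 @ bit 12 → (0xd759245c>>12)&0xf = 0x2
addr_hi:3 @ bit 16 → (0xd759245c>>16)&0x7 = 0x1
lvl:13 @ bit 19 → (0xd759245c>>19)&0x1fff = 0x1aeb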